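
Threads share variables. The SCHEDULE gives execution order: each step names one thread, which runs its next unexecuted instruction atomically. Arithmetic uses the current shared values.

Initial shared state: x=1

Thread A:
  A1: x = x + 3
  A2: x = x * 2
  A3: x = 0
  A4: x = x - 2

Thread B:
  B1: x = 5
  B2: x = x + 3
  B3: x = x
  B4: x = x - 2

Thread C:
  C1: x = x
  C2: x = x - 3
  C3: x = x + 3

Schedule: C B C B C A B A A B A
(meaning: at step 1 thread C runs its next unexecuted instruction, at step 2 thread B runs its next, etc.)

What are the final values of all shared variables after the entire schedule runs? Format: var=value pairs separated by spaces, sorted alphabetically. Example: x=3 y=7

Step 1: thread C executes C1 (x = x). Shared: x=1. PCs: A@0 B@0 C@1
Step 2: thread B executes B1 (x = 5). Shared: x=5. PCs: A@0 B@1 C@1
Step 3: thread C executes C2 (x = x - 3). Shared: x=2. PCs: A@0 B@1 C@2
Step 4: thread B executes B2 (x = x + 3). Shared: x=5. PCs: A@0 B@2 C@2
Step 5: thread C executes C3 (x = x + 3). Shared: x=8. PCs: A@0 B@2 C@3
Step 6: thread A executes A1 (x = x + 3). Shared: x=11. PCs: A@1 B@2 C@3
Step 7: thread B executes B3 (x = x). Shared: x=11. PCs: A@1 B@3 C@3
Step 8: thread A executes A2 (x = x * 2). Shared: x=22. PCs: A@2 B@3 C@3
Step 9: thread A executes A3 (x = 0). Shared: x=0. PCs: A@3 B@3 C@3
Step 10: thread B executes B4 (x = x - 2). Shared: x=-2. PCs: A@3 B@4 C@3
Step 11: thread A executes A4 (x = x - 2). Shared: x=-4. PCs: A@4 B@4 C@3

Answer: x=-4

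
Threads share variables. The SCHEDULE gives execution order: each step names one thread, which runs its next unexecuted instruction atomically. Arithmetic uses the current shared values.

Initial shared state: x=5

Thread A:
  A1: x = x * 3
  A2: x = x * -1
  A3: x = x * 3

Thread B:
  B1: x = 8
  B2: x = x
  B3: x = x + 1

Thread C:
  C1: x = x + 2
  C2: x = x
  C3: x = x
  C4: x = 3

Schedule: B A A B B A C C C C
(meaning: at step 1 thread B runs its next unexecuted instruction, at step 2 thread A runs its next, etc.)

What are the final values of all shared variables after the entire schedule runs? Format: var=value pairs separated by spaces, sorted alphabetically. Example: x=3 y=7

Step 1: thread B executes B1 (x = 8). Shared: x=8. PCs: A@0 B@1 C@0
Step 2: thread A executes A1 (x = x * 3). Shared: x=24. PCs: A@1 B@1 C@0
Step 3: thread A executes A2 (x = x * -1). Shared: x=-24. PCs: A@2 B@1 C@0
Step 4: thread B executes B2 (x = x). Shared: x=-24. PCs: A@2 B@2 C@0
Step 5: thread B executes B3 (x = x + 1). Shared: x=-23. PCs: A@2 B@3 C@0
Step 6: thread A executes A3 (x = x * 3). Shared: x=-69. PCs: A@3 B@3 C@0
Step 7: thread C executes C1 (x = x + 2). Shared: x=-67. PCs: A@3 B@3 C@1
Step 8: thread C executes C2 (x = x). Shared: x=-67. PCs: A@3 B@3 C@2
Step 9: thread C executes C3 (x = x). Shared: x=-67. PCs: A@3 B@3 C@3
Step 10: thread C executes C4 (x = 3). Shared: x=3. PCs: A@3 B@3 C@4

Answer: x=3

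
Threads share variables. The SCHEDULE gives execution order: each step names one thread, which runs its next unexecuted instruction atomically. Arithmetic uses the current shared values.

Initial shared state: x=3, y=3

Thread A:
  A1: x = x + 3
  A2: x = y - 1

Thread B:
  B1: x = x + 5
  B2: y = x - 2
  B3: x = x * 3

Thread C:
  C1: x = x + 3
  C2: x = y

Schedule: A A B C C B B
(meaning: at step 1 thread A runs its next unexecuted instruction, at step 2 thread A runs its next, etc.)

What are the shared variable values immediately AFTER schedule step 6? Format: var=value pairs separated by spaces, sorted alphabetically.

Step 1: thread A executes A1 (x = x + 3). Shared: x=6 y=3. PCs: A@1 B@0 C@0
Step 2: thread A executes A2 (x = y - 1). Shared: x=2 y=3. PCs: A@2 B@0 C@0
Step 3: thread B executes B1 (x = x + 5). Shared: x=7 y=3. PCs: A@2 B@1 C@0
Step 4: thread C executes C1 (x = x + 3). Shared: x=10 y=3. PCs: A@2 B@1 C@1
Step 5: thread C executes C2 (x = y). Shared: x=3 y=3. PCs: A@2 B@1 C@2
Step 6: thread B executes B2 (y = x - 2). Shared: x=3 y=1. PCs: A@2 B@2 C@2

Answer: x=3 y=1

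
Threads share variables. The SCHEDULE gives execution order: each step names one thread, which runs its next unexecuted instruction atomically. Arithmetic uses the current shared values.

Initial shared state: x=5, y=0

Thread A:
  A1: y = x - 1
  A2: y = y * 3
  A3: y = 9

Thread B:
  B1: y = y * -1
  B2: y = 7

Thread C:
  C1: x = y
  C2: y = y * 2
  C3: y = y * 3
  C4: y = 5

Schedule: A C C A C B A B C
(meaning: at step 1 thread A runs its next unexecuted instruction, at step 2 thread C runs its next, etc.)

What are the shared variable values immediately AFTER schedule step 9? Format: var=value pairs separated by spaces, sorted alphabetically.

Answer: x=4 y=5

Derivation:
Step 1: thread A executes A1 (y = x - 1). Shared: x=5 y=4. PCs: A@1 B@0 C@0
Step 2: thread C executes C1 (x = y). Shared: x=4 y=4. PCs: A@1 B@0 C@1
Step 3: thread C executes C2 (y = y * 2). Shared: x=4 y=8. PCs: A@1 B@0 C@2
Step 4: thread A executes A2 (y = y * 3). Shared: x=4 y=24. PCs: A@2 B@0 C@2
Step 5: thread C executes C3 (y = y * 3). Shared: x=4 y=72. PCs: A@2 B@0 C@3
Step 6: thread B executes B1 (y = y * -1). Shared: x=4 y=-72. PCs: A@2 B@1 C@3
Step 7: thread A executes A3 (y = 9). Shared: x=4 y=9. PCs: A@3 B@1 C@3
Step 8: thread B executes B2 (y = 7). Shared: x=4 y=7. PCs: A@3 B@2 C@3
Step 9: thread C executes C4 (y = 5). Shared: x=4 y=5. PCs: A@3 B@2 C@4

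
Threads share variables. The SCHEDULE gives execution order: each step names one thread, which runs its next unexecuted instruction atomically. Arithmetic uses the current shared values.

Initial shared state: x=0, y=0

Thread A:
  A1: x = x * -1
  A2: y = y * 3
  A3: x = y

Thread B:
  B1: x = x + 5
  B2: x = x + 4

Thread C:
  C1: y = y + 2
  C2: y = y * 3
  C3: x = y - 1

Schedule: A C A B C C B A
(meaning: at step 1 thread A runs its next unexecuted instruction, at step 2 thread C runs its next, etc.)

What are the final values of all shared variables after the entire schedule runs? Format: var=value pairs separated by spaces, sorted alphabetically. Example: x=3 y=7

Answer: x=18 y=18

Derivation:
Step 1: thread A executes A1 (x = x * -1). Shared: x=0 y=0. PCs: A@1 B@0 C@0
Step 2: thread C executes C1 (y = y + 2). Shared: x=0 y=2. PCs: A@1 B@0 C@1
Step 3: thread A executes A2 (y = y * 3). Shared: x=0 y=6. PCs: A@2 B@0 C@1
Step 4: thread B executes B1 (x = x + 5). Shared: x=5 y=6. PCs: A@2 B@1 C@1
Step 5: thread C executes C2 (y = y * 3). Shared: x=5 y=18. PCs: A@2 B@1 C@2
Step 6: thread C executes C3 (x = y - 1). Shared: x=17 y=18. PCs: A@2 B@1 C@3
Step 7: thread B executes B2 (x = x + 4). Shared: x=21 y=18. PCs: A@2 B@2 C@3
Step 8: thread A executes A3 (x = y). Shared: x=18 y=18. PCs: A@3 B@2 C@3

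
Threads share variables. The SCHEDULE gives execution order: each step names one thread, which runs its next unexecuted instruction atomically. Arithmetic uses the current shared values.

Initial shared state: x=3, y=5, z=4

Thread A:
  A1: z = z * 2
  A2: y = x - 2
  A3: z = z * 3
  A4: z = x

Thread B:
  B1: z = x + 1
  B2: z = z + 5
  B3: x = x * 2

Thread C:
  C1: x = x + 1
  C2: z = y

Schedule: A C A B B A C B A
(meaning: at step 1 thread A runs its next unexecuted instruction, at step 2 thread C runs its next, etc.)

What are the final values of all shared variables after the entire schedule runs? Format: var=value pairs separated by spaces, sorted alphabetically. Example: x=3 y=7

Answer: x=8 y=2 z=8

Derivation:
Step 1: thread A executes A1 (z = z * 2). Shared: x=3 y=5 z=8. PCs: A@1 B@0 C@0
Step 2: thread C executes C1 (x = x + 1). Shared: x=4 y=5 z=8. PCs: A@1 B@0 C@1
Step 3: thread A executes A2 (y = x - 2). Shared: x=4 y=2 z=8. PCs: A@2 B@0 C@1
Step 4: thread B executes B1 (z = x + 1). Shared: x=4 y=2 z=5. PCs: A@2 B@1 C@1
Step 5: thread B executes B2 (z = z + 5). Shared: x=4 y=2 z=10. PCs: A@2 B@2 C@1
Step 6: thread A executes A3 (z = z * 3). Shared: x=4 y=2 z=30. PCs: A@3 B@2 C@1
Step 7: thread C executes C2 (z = y). Shared: x=4 y=2 z=2. PCs: A@3 B@2 C@2
Step 8: thread B executes B3 (x = x * 2). Shared: x=8 y=2 z=2. PCs: A@3 B@3 C@2
Step 9: thread A executes A4 (z = x). Shared: x=8 y=2 z=8. PCs: A@4 B@3 C@2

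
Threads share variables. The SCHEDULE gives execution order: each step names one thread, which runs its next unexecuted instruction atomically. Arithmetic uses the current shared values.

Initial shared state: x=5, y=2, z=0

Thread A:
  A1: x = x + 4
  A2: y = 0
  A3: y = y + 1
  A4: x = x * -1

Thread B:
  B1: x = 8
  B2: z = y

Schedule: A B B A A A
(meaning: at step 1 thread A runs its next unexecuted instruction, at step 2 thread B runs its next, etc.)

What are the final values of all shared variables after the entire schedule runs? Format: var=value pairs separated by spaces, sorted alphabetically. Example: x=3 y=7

Step 1: thread A executes A1 (x = x + 4). Shared: x=9 y=2 z=0. PCs: A@1 B@0
Step 2: thread B executes B1 (x = 8). Shared: x=8 y=2 z=0. PCs: A@1 B@1
Step 3: thread B executes B2 (z = y). Shared: x=8 y=2 z=2. PCs: A@1 B@2
Step 4: thread A executes A2 (y = 0). Shared: x=8 y=0 z=2. PCs: A@2 B@2
Step 5: thread A executes A3 (y = y + 1). Shared: x=8 y=1 z=2. PCs: A@3 B@2
Step 6: thread A executes A4 (x = x * -1). Shared: x=-8 y=1 z=2. PCs: A@4 B@2

Answer: x=-8 y=1 z=2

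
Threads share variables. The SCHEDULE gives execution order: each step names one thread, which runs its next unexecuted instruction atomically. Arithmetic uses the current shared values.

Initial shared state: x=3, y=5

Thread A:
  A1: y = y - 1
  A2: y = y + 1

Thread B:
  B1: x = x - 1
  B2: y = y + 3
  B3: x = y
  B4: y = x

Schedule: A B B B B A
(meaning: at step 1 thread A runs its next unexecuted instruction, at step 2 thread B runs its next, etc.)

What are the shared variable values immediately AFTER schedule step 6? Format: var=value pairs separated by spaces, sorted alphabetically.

Answer: x=7 y=8

Derivation:
Step 1: thread A executes A1 (y = y - 1). Shared: x=3 y=4. PCs: A@1 B@0
Step 2: thread B executes B1 (x = x - 1). Shared: x=2 y=4. PCs: A@1 B@1
Step 3: thread B executes B2 (y = y + 3). Shared: x=2 y=7. PCs: A@1 B@2
Step 4: thread B executes B3 (x = y). Shared: x=7 y=7. PCs: A@1 B@3
Step 5: thread B executes B4 (y = x). Shared: x=7 y=7. PCs: A@1 B@4
Step 6: thread A executes A2 (y = y + 1). Shared: x=7 y=8. PCs: A@2 B@4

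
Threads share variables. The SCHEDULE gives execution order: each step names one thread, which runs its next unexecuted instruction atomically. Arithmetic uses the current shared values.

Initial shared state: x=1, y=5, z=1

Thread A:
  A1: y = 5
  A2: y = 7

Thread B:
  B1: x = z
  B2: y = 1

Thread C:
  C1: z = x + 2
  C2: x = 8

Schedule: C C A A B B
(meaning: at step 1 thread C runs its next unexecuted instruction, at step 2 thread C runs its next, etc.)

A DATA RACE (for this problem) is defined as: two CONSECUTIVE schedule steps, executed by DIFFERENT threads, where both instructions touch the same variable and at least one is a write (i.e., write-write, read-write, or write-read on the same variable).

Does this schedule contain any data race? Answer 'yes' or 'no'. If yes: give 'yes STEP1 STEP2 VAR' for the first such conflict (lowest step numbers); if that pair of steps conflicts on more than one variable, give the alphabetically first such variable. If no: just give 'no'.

Steps 1,2: same thread (C). No race.
Steps 2,3: C(r=-,w=x) vs A(r=-,w=y). No conflict.
Steps 3,4: same thread (A). No race.
Steps 4,5: A(r=-,w=y) vs B(r=z,w=x). No conflict.
Steps 5,6: same thread (B). No race.

Answer: no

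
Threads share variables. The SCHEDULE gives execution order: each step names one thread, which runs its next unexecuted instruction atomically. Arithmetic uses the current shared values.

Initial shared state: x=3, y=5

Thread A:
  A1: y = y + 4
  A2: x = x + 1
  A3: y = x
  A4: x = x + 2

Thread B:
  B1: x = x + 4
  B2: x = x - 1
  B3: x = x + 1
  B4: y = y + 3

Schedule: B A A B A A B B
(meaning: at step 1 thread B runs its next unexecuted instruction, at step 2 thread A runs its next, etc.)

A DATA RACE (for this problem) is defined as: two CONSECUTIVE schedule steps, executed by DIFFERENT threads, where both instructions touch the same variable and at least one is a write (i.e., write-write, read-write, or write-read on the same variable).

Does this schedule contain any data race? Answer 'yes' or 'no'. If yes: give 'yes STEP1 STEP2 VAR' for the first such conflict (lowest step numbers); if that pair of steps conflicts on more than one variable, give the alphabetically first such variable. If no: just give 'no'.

Answer: yes 3 4 x

Derivation:
Steps 1,2: B(r=x,w=x) vs A(r=y,w=y). No conflict.
Steps 2,3: same thread (A). No race.
Steps 3,4: A(x = x + 1) vs B(x = x - 1). RACE on x (W-W).
Steps 4,5: B(x = x - 1) vs A(y = x). RACE on x (W-R).
Steps 5,6: same thread (A). No race.
Steps 6,7: A(x = x + 2) vs B(x = x + 1). RACE on x (W-W).
Steps 7,8: same thread (B). No race.
First conflict at steps 3,4.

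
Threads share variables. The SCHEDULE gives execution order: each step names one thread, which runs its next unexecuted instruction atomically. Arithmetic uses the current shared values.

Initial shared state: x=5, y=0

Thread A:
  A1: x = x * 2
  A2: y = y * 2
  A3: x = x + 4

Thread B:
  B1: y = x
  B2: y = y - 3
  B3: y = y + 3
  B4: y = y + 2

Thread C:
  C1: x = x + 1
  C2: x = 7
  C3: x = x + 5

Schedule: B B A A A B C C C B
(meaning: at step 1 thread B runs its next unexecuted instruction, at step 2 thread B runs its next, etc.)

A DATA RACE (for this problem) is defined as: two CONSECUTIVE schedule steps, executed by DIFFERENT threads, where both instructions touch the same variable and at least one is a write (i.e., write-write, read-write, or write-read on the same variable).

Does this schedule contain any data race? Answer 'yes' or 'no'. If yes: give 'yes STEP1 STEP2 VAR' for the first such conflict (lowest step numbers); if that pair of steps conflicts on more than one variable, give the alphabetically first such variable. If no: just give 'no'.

Steps 1,2: same thread (B). No race.
Steps 2,3: B(r=y,w=y) vs A(r=x,w=x). No conflict.
Steps 3,4: same thread (A). No race.
Steps 4,5: same thread (A). No race.
Steps 5,6: A(r=x,w=x) vs B(r=y,w=y). No conflict.
Steps 6,7: B(r=y,w=y) vs C(r=x,w=x). No conflict.
Steps 7,8: same thread (C). No race.
Steps 8,9: same thread (C). No race.
Steps 9,10: C(r=x,w=x) vs B(r=y,w=y). No conflict.

Answer: no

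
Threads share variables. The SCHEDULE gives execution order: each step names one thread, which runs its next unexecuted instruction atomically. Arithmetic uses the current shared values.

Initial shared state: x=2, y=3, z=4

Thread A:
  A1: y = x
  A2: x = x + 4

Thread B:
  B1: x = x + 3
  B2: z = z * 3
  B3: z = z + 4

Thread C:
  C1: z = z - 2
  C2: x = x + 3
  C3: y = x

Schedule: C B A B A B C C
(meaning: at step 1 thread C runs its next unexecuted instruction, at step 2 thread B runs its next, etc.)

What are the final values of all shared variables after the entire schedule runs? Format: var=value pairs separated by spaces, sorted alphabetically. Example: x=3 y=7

Step 1: thread C executes C1 (z = z - 2). Shared: x=2 y=3 z=2. PCs: A@0 B@0 C@1
Step 2: thread B executes B1 (x = x + 3). Shared: x=5 y=3 z=2. PCs: A@0 B@1 C@1
Step 3: thread A executes A1 (y = x). Shared: x=5 y=5 z=2. PCs: A@1 B@1 C@1
Step 4: thread B executes B2 (z = z * 3). Shared: x=5 y=5 z=6. PCs: A@1 B@2 C@1
Step 5: thread A executes A2 (x = x + 4). Shared: x=9 y=5 z=6. PCs: A@2 B@2 C@1
Step 6: thread B executes B3 (z = z + 4). Shared: x=9 y=5 z=10. PCs: A@2 B@3 C@1
Step 7: thread C executes C2 (x = x + 3). Shared: x=12 y=5 z=10. PCs: A@2 B@3 C@2
Step 8: thread C executes C3 (y = x). Shared: x=12 y=12 z=10. PCs: A@2 B@3 C@3

Answer: x=12 y=12 z=10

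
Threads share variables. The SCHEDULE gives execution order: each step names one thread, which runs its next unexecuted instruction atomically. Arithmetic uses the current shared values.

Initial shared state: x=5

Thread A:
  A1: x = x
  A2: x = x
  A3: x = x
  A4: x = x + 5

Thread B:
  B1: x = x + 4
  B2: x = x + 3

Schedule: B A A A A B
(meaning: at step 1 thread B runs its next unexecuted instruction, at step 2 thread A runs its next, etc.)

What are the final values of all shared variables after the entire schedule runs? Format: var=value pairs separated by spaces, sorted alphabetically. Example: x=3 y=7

Step 1: thread B executes B1 (x = x + 4). Shared: x=9. PCs: A@0 B@1
Step 2: thread A executes A1 (x = x). Shared: x=9. PCs: A@1 B@1
Step 3: thread A executes A2 (x = x). Shared: x=9. PCs: A@2 B@1
Step 4: thread A executes A3 (x = x). Shared: x=9. PCs: A@3 B@1
Step 5: thread A executes A4 (x = x + 5). Shared: x=14. PCs: A@4 B@1
Step 6: thread B executes B2 (x = x + 3). Shared: x=17. PCs: A@4 B@2

Answer: x=17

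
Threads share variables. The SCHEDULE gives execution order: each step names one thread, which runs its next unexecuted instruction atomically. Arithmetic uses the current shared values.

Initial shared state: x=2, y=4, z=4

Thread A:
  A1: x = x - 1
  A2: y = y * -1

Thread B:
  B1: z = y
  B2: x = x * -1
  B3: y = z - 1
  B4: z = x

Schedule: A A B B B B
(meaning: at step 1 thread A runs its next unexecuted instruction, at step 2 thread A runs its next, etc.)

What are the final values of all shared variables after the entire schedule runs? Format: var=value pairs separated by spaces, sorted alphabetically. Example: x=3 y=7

Answer: x=-1 y=-5 z=-1

Derivation:
Step 1: thread A executes A1 (x = x - 1). Shared: x=1 y=4 z=4. PCs: A@1 B@0
Step 2: thread A executes A2 (y = y * -1). Shared: x=1 y=-4 z=4. PCs: A@2 B@0
Step 3: thread B executes B1 (z = y). Shared: x=1 y=-4 z=-4. PCs: A@2 B@1
Step 4: thread B executes B2 (x = x * -1). Shared: x=-1 y=-4 z=-4. PCs: A@2 B@2
Step 5: thread B executes B3 (y = z - 1). Shared: x=-1 y=-5 z=-4. PCs: A@2 B@3
Step 6: thread B executes B4 (z = x). Shared: x=-1 y=-5 z=-1. PCs: A@2 B@4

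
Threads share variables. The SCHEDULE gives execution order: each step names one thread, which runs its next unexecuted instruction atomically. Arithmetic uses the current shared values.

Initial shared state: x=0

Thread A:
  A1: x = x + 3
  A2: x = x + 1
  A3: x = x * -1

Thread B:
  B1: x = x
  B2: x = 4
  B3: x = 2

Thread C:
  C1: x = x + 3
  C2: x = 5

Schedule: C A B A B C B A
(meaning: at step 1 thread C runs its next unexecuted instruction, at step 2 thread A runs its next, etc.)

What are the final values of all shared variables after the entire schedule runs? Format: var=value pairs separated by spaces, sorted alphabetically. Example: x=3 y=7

Answer: x=-2

Derivation:
Step 1: thread C executes C1 (x = x + 3). Shared: x=3. PCs: A@0 B@0 C@1
Step 2: thread A executes A1 (x = x + 3). Shared: x=6. PCs: A@1 B@0 C@1
Step 3: thread B executes B1 (x = x). Shared: x=6. PCs: A@1 B@1 C@1
Step 4: thread A executes A2 (x = x + 1). Shared: x=7. PCs: A@2 B@1 C@1
Step 5: thread B executes B2 (x = 4). Shared: x=4. PCs: A@2 B@2 C@1
Step 6: thread C executes C2 (x = 5). Shared: x=5. PCs: A@2 B@2 C@2
Step 7: thread B executes B3 (x = 2). Shared: x=2. PCs: A@2 B@3 C@2
Step 8: thread A executes A3 (x = x * -1). Shared: x=-2. PCs: A@3 B@3 C@2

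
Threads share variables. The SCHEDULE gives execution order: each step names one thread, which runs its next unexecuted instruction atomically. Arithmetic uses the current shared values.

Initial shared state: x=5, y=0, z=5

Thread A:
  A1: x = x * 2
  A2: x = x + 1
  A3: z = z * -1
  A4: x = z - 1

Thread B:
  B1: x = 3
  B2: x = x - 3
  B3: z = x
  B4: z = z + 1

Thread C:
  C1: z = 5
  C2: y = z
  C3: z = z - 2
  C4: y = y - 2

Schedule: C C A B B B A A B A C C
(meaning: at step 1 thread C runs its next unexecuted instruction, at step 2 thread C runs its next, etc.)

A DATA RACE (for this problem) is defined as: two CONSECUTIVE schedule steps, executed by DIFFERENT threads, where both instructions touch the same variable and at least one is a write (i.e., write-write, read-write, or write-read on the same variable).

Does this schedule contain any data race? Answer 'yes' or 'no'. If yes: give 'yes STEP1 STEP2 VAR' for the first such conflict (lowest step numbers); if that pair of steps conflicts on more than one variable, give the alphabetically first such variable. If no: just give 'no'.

Steps 1,2: same thread (C). No race.
Steps 2,3: C(r=z,w=y) vs A(r=x,w=x). No conflict.
Steps 3,4: A(x = x * 2) vs B(x = 3). RACE on x (W-W).
Steps 4,5: same thread (B). No race.
Steps 5,6: same thread (B). No race.
Steps 6,7: B(z = x) vs A(x = x + 1). RACE on x (R-W).
Steps 7,8: same thread (A). No race.
Steps 8,9: A(z = z * -1) vs B(z = z + 1). RACE on z (W-W).
Steps 9,10: B(z = z + 1) vs A(x = z - 1). RACE on z (W-R).
Steps 10,11: A(x = z - 1) vs C(z = z - 2). RACE on z (R-W).
Steps 11,12: same thread (C). No race.
First conflict at steps 3,4.

Answer: yes 3 4 x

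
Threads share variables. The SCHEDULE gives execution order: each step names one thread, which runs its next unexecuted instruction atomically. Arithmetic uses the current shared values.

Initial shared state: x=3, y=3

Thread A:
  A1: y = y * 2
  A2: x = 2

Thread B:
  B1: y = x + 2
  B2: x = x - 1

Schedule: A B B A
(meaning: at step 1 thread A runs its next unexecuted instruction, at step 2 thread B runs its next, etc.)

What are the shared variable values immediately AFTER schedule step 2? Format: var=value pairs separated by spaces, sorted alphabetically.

Step 1: thread A executes A1 (y = y * 2). Shared: x=3 y=6. PCs: A@1 B@0
Step 2: thread B executes B1 (y = x + 2). Shared: x=3 y=5. PCs: A@1 B@1

Answer: x=3 y=5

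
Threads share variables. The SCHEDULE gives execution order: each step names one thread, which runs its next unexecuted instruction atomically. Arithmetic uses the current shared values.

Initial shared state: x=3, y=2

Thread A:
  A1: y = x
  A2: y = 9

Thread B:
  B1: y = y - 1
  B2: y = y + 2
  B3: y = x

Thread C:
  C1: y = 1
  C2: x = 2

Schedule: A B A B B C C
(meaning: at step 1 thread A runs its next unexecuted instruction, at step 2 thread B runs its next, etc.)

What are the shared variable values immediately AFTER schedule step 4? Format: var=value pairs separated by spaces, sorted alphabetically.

Step 1: thread A executes A1 (y = x). Shared: x=3 y=3. PCs: A@1 B@0 C@0
Step 2: thread B executes B1 (y = y - 1). Shared: x=3 y=2. PCs: A@1 B@1 C@0
Step 3: thread A executes A2 (y = 9). Shared: x=3 y=9. PCs: A@2 B@1 C@0
Step 4: thread B executes B2 (y = y + 2). Shared: x=3 y=11. PCs: A@2 B@2 C@0

Answer: x=3 y=11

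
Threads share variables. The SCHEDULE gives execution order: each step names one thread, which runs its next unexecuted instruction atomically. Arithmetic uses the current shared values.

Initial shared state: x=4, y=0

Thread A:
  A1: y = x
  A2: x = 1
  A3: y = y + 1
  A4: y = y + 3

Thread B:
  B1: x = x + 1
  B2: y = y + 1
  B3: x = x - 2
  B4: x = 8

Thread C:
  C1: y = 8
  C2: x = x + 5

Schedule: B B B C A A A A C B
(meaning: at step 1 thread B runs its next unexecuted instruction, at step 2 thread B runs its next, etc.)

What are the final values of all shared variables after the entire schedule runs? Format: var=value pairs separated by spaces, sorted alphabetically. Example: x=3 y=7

Answer: x=8 y=7

Derivation:
Step 1: thread B executes B1 (x = x + 1). Shared: x=5 y=0. PCs: A@0 B@1 C@0
Step 2: thread B executes B2 (y = y + 1). Shared: x=5 y=1. PCs: A@0 B@2 C@0
Step 3: thread B executes B3 (x = x - 2). Shared: x=3 y=1. PCs: A@0 B@3 C@0
Step 4: thread C executes C1 (y = 8). Shared: x=3 y=8. PCs: A@0 B@3 C@1
Step 5: thread A executes A1 (y = x). Shared: x=3 y=3. PCs: A@1 B@3 C@1
Step 6: thread A executes A2 (x = 1). Shared: x=1 y=3. PCs: A@2 B@3 C@1
Step 7: thread A executes A3 (y = y + 1). Shared: x=1 y=4. PCs: A@3 B@3 C@1
Step 8: thread A executes A4 (y = y + 3). Shared: x=1 y=7. PCs: A@4 B@3 C@1
Step 9: thread C executes C2 (x = x + 5). Shared: x=6 y=7. PCs: A@4 B@3 C@2
Step 10: thread B executes B4 (x = 8). Shared: x=8 y=7. PCs: A@4 B@4 C@2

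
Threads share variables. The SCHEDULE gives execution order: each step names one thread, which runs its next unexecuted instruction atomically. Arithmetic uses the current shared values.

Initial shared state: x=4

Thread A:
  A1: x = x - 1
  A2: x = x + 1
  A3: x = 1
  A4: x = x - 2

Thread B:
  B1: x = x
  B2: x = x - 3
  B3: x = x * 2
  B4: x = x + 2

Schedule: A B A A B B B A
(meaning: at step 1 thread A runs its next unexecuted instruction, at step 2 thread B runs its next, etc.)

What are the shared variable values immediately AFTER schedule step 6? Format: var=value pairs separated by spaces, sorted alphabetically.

Step 1: thread A executes A1 (x = x - 1). Shared: x=3. PCs: A@1 B@0
Step 2: thread B executes B1 (x = x). Shared: x=3. PCs: A@1 B@1
Step 3: thread A executes A2 (x = x + 1). Shared: x=4. PCs: A@2 B@1
Step 4: thread A executes A3 (x = 1). Shared: x=1. PCs: A@3 B@1
Step 5: thread B executes B2 (x = x - 3). Shared: x=-2. PCs: A@3 B@2
Step 6: thread B executes B3 (x = x * 2). Shared: x=-4. PCs: A@3 B@3

Answer: x=-4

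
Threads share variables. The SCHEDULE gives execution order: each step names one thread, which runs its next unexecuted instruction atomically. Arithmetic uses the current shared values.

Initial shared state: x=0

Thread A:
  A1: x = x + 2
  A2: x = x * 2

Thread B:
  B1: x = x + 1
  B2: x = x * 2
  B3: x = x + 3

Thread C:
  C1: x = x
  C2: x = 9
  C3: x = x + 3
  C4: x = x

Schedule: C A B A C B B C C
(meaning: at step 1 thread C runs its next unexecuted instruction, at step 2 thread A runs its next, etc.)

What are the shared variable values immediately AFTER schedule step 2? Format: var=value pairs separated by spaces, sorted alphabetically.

Answer: x=2

Derivation:
Step 1: thread C executes C1 (x = x). Shared: x=0. PCs: A@0 B@0 C@1
Step 2: thread A executes A1 (x = x + 2). Shared: x=2. PCs: A@1 B@0 C@1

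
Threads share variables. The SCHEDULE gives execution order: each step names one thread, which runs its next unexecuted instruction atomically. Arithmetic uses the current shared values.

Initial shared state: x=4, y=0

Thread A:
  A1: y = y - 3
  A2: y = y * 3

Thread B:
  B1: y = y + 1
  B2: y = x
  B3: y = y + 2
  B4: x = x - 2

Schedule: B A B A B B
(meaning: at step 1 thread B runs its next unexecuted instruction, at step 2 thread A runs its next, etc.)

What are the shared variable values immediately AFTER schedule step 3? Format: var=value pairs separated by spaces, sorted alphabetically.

Answer: x=4 y=4

Derivation:
Step 1: thread B executes B1 (y = y + 1). Shared: x=4 y=1. PCs: A@0 B@1
Step 2: thread A executes A1 (y = y - 3). Shared: x=4 y=-2. PCs: A@1 B@1
Step 3: thread B executes B2 (y = x). Shared: x=4 y=4. PCs: A@1 B@2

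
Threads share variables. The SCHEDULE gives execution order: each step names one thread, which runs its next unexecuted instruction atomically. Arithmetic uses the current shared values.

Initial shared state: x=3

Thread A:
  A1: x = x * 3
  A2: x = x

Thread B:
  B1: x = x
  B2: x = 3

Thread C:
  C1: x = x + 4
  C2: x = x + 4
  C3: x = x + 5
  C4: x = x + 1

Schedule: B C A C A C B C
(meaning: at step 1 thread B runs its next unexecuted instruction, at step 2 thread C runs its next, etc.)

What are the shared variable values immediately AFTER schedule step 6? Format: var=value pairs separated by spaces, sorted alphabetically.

Answer: x=30

Derivation:
Step 1: thread B executes B1 (x = x). Shared: x=3. PCs: A@0 B@1 C@0
Step 2: thread C executes C1 (x = x + 4). Shared: x=7. PCs: A@0 B@1 C@1
Step 3: thread A executes A1 (x = x * 3). Shared: x=21. PCs: A@1 B@1 C@1
Step 4: thread C executes C2 (x = x + 4). Shared: x=25. PCs: A@1 B@1 C@2
Step 5: thread A executes A2 (x = x). Shared: x=25. PCs: A@2 B@1 C@2
Step 6: thread C executes C3 (x = x + 5). Shared: x=30. PCs: A@2 B@1 C@3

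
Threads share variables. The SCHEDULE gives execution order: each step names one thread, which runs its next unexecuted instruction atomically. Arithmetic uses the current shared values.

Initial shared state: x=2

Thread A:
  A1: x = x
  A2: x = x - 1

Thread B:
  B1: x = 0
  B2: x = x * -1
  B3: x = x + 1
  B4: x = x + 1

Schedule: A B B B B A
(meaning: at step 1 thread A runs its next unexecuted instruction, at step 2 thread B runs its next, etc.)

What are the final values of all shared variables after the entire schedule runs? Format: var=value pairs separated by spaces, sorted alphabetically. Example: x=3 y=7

Answer: x=1

Derivation:
Step 1: thread A executes A1 (x = x). Shared: x=2. PCs: A@1 B@0
Step 2: thread B executes B1 (x = 0). Shared: x=0. PCs: A@1 B@1
Step 3: thread B executes B2 (x = x * -1). Shared: x=0. PCs: A@1 B@2
Step 4: thread B executes B3 (x = x + 1). Shared: x=1. PCs: A@1 B@3
Step 5: thread B executes B4 (x = x + 1). Shared: x=2. PCs: A@1 B@4
Step 6: thread A executes A2 (x = x - 1). Shared: x=1. PCs: A@2 B@4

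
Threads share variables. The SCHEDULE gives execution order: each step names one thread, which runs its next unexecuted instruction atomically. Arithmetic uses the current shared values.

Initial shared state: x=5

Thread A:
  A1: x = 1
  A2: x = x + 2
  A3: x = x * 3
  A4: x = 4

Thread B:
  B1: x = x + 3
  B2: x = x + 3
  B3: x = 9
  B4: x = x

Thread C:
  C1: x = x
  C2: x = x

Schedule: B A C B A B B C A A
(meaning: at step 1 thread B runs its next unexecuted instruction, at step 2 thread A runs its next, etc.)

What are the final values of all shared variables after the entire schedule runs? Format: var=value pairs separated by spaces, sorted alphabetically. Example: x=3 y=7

Step 1: thread B executes B1 (x = x + 3). Shared: x=8. PCs: A@0 B@1 C@0
Step 2: thread A executes A1 (x = 1). Shared: x=1. PCs: A@1 B@1 C@0
Step 3: thread C executes C1 (x = x). Shared: x=1. PCs: A@1 B@1 C@1
Step 4: thread B executes B2 (x = x + 3). Shared: x=4. PCs: A@1 B@2 C@1
Step 5: thread A executes A2 (x = x + 2). Shared: x=6. PCs: A@2 B@2 C@1
Step 6: thread B executes B3 (x = 9). Shared: x=9. PCs: A@2 B@3 C@1
Step 7: thread B executes B4 (x = x). Shared: x=9. PCs: A@2 B@4 C@1
Step 8: thread C executes C2 (x = x). Shared: x=9. PCs: A@2 B@4 C@2
Step 9: thread A executes A3 (x = x * 3). Shared: x=27. PCs: A@3 B@4 C@2
Step 10: thread A executes A4 (x = 4). Shared: x=4. PCs: A@4 B@4 C@2

Answer: x=4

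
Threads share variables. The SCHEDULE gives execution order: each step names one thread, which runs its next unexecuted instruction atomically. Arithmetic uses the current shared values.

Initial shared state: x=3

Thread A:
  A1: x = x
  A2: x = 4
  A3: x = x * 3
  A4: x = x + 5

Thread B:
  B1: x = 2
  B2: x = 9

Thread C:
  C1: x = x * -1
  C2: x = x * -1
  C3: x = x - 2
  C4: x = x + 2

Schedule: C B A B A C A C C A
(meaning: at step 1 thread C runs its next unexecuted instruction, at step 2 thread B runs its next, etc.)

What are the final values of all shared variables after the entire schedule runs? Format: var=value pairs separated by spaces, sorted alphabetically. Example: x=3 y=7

Answer: x=-7

Derivation:
Step 1: thread C executes C1 (x = x * -1). Shared: x=-3. PCs: A@0 B@0 C@1
Step 2: thread B executes B1 (x = 2). Shared: x=2. PCs: A@0 B@1 C@1
Step 3: thread A executes A1 (x = x). Shared: x=2. PCs: A@1 B@1 C@1
Step 4: thread B executes B2 (x = 9). Shared: x=9. PCs: A@1 B@2 C@1
Step 5: thread A executes A2 (x = 4). Shared: x=4. PCs: A@2 B@2 C@1
Step 6: thread C executes C2 (x = x * -1). Shared: x=-4. PCs: A@2 B@2 C@2
Step 7: thread A executes A3 (x = x * 3). Shared: x=-12. PCs: A@3 B@2 C@2
Step 8: thread C executes C3 (x = x - 2). Shared: x=-14. PCs: A@3 B@2 C@3
Step 9: thread C executes C4 (x = x + 2). Shared: x=-12. PCs: A@3 B@2 C@4
Step 10: thread A executes A4 (x = x + 5). Shared: x=-7. PCs: A@4 B@2 C@4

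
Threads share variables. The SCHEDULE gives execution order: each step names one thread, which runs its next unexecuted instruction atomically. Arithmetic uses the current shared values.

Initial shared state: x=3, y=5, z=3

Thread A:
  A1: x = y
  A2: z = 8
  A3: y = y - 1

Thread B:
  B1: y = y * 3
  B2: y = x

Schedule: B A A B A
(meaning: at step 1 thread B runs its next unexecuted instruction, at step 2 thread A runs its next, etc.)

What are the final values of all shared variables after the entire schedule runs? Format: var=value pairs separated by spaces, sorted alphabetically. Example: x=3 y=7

Answer: x=15 y=14 z=8

Derivation:
Step 1: thread B executes B1 (y = y * 3). Shared: x=3 y=15 z=3. PCs: A@0 B@1
Step 2: thread A executes A1 (x = y). Shared: x=15 y=15 z=3. PCs: A@1 B@1
Step 3: thread A executes A2 (z = 8). Shared: x=15 y=15 z=8. PCs: A@2 B@1
Step 4: thread B executes B2 (y = x). Shared: x=15 y=15 z=8. PCs: A@2 B@2
Step 5: thread A executes A3 (y = y - 1). Shared: x=15 y=14 z=8. PCs: A@3 B@2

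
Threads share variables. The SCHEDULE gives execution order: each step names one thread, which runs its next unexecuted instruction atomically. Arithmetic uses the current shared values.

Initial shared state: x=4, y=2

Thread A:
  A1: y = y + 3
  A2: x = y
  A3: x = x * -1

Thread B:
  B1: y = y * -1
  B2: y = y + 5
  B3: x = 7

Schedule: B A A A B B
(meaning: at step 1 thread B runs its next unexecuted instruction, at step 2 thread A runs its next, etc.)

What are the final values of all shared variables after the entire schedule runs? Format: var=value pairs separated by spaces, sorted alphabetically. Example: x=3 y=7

Answer: x=7 y=6

Derivation:
Step 1: thread B executes B1 (y = y * -1). Shared: x=4 y=-2. PCs: A@0 B@1
Step 2: thread A executes A1 (y = y + 3). Shared: x=4 y=1. PCs: A@1 B@1
Step 3: thread A executes A2 (x = y). Shared: x=1 y=1. PCs: A@2 B@1
Step 4: thread A executes A3 (x = x * -1). Shared: x=-1 y=1. PCs: A@3 B@1
Step 5: thread B executes B2 (y = y + 5). Shared: x=-1 y=6. PCs: A@3 B@2
Step 6: thread B executes B3 (x = 7). Shared: x=7 y=6. PCs: A@3 B@3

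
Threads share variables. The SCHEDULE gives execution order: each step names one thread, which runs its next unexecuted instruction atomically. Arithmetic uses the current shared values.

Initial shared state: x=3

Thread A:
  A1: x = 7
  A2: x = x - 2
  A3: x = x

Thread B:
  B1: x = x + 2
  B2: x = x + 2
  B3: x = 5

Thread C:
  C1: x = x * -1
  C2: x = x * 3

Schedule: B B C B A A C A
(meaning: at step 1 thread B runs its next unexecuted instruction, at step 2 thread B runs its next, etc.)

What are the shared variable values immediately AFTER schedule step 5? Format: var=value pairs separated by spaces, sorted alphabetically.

Step 1: thread B executes B1 (x = x + 2). Shared: x=5. PCs: A@0 B@1 C@0
Step 2: thread B executes B2 (x = x + 2). Shared: x=7. PCs: A@0 B@2 C@0
Step 3: thread C executes C1 (x = x * -1). Shared: x=-7. PCs: A@0 B@2 C@1
Step 4: thread B executes B3 (x = 5). Shared: x=5. PCs: A@0 B@3 C@1
Step 5: thread A executes A1 (x = 7). Shared: x=7. PCs: A@1 B@3 C@1

Answer: x=7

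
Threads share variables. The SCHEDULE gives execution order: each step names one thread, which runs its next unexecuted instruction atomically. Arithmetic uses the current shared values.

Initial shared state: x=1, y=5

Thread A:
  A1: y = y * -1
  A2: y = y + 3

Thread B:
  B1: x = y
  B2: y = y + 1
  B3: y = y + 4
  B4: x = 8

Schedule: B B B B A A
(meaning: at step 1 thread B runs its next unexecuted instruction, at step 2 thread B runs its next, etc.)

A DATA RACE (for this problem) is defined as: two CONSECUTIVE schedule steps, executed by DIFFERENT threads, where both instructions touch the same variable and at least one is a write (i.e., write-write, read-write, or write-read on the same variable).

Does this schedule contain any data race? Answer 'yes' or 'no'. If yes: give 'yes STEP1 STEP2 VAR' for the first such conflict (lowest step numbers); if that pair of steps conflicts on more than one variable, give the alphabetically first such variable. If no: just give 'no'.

Answer: no

Derivation:
Steps 1,2: same thread (B). No race.
Steps 2,3: same thread (B). No race.
Steps 3,4: same thread (B). No race.
Steps 4,5: B(r=-,w=x) vs A(r=y,w=y). No conflict.
Steps 5,6: same thread (A). No race.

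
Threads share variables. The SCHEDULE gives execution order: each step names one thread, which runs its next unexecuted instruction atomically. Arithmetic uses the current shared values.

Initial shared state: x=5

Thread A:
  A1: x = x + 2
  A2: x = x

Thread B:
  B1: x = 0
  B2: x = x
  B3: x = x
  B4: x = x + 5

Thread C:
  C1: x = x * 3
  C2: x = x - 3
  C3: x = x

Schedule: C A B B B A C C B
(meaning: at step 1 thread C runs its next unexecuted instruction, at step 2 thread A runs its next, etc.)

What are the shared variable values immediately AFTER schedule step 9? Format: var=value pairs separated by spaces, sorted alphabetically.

Step 1: thread C executes C1 (x = x * 3). Shared: x=15. PCs: A@0 B@0 C@1
Step 2: thread A executes A1 (x = x + 2). Shared: x=17. PCs: A@1 B@0 C@1
Step 3: thread B executes B1 (x = 0). Shared: x=0. PCs: A@1 B@1 C@1
Step 4: thread B executes B2 (x = x). Shared: x=0. PCs: A@1 B@2 C@1
Step 5: thread B executes B3 (x = x). Shared: x=0. PCs: A@1 B@3 C@1
Step 6: thread A executes A2 (x = x). Shared: x=0. PCs: A@2 B@3 C@1
Step 7: thread C executes C2 (x = x - 3). Shared: x=-3. PCs: A@2 B@3 C@2
Step 8: thread C executes C3 (x = x). Shared: x=-3. PCs: A@2 B@3 C@3
Step 9: thread B executes B4 (x = x + 5). Shared: x=2. PCs: A@2 B@4 C@3

Answer: x=2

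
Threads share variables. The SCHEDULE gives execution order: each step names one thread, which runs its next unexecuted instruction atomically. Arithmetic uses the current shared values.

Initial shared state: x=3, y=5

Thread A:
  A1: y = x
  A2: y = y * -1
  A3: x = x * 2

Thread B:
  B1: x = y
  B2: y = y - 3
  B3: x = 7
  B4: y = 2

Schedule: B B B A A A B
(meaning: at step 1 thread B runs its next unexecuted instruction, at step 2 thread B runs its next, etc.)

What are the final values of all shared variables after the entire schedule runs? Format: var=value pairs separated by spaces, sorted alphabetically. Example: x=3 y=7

Step 1: thread B executes B1 (x = y). Shared: x=5 y=5. PCs: A@0 B@1
Step 2: thread B executes B2 (y = y - 3). Shared: x=5 y=2. PCs: A@0 B@2
Step 3: thread B executes B3 (x = 7). Shared: x=7 y=2. PCs: A@0 B@3
Step 4: thread A executes A1 (y = x). Shared: x=7 y=7. PCs: A@1 B@3
Step 5: thread A executes A2 (y = y * -1). Shared: x=7 y=-7. PCs: A@2 B@3
Step 6: thread A executes A3 (x = x * 2). Shared: x=14 y=-7. PCs: A@3 B@3
Step 7: thread B executes B4 (y = 2). Shared: x=14 y=2. PCs: A@3 B@4

Answer: x=14 y=2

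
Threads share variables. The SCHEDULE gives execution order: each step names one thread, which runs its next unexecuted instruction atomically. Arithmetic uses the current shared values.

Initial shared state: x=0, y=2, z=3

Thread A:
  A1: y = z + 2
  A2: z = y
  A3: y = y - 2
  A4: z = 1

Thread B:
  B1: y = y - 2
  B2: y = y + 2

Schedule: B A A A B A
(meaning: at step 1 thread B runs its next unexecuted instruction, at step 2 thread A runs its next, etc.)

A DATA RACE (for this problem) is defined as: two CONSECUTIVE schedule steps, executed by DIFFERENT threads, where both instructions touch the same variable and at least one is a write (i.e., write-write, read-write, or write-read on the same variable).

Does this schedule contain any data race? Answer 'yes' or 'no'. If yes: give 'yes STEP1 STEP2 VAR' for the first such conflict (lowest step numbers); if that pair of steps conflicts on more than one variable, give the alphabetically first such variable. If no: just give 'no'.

Answer: yes 1 2 y

Derivation:
Steps 1,2: B(y = y - 2) vs A(y = z + 2). RACE on y (W-W).
Steps 2,3: same thread (A). No race.
Steps 3,4: same thread (A). No race.
Steps 4,5: A(y = y - 2) vs B(y = y + 2). RACE on y (W-W).
Steps 5,6: B(r=y,w=y) vs A(r=-,w=z). No conflict.
First conflict at steps 1,2.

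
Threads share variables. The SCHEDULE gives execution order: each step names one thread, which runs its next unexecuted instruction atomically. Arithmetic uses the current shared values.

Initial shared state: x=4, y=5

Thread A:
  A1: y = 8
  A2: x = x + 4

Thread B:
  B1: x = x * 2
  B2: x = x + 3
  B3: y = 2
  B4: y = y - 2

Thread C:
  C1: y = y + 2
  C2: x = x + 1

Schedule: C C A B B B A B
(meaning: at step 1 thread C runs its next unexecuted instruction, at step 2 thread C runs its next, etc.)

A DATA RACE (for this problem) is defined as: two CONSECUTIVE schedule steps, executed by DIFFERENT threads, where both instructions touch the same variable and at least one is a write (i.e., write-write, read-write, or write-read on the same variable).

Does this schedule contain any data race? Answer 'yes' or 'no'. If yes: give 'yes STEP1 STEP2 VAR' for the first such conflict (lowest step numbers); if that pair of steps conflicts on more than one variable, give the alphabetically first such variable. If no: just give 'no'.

Steps 1,2: same thread (C). No race.
Steps 2,3: C(r=x,w=x) vs A(r=-,w=y). No conflict.
Steps 3,4: A(r=-,w=y) vs B(r=x,w=x). No conflict.
Steps 4,5: same thread (B). No race.
Steps 5,6: same thread (B). No race.
Steps 6,7: B(r=-,w=y) vs A(r=x,w=x). No conflict.
Steps 7,8: A(r=x,w=x) vs B(r=y,w=y). No conflict.

Answer: no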